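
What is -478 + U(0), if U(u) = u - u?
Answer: -478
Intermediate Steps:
U(u) = 0
-478 + U(0) = -478 + 0 = -478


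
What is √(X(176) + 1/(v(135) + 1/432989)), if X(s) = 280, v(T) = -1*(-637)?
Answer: √21300660024570418146/275813994 ≈ 16.733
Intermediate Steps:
v(T) = 637
√(X(176) + 1/(v(135) + 1/432989)) = √(280 + 1/(637 + 1/432989)) = √(280 + 1/(275813994/432989)) = √(280 + 432989/275813994) = √(77228351309/275813994) = √21300660024570418146/275813994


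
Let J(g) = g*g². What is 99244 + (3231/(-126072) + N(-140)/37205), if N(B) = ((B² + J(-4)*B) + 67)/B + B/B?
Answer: 1810296077003301/18240867400 ≈ 99244.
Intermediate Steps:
J(g) = g³
N(B) = 1 + (67 + B² - 64*B)/B (N(B) = ((B² + (-4)³*B) + 67)/B + B/B = ((B² - 64*B) + 67)/B + 1 = (67 + B² - 64*B)/B + 1 = 1 + (67 + B² - 64*B)/B)
99244 + (3231/(-126072) + N(-140)/37205) = 99244 + (3231/(-126072) + (-63 - 140 + 67/(-140))/37205) = 99244 + (3231*(-1/126072) + (-63 - 140 + 67*(-1/140))*(1/37205)) = 99244 + (-359/14008 + (-63 - 140 - 67/140)*(1/37205)) = 99244 + (-359/14008 - 28487/140*1/37205) = 99244 + (-359/14008 - 28487/5208700) = 99244 - 567242299/18240867400 = 1810296077003301/18240867400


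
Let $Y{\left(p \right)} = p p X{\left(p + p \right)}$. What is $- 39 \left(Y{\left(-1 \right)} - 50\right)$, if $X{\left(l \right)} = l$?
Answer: $2028$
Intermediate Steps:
$Y{\left(p \right)} = 2 p^{3}$ ($Y{\left(p \right)} = p p \left(p + p\right) = p^{2} \cdot 2 p = 2 p^{3}$)
$- 39 \left(Y{\left(-1 \right)} - 50\right) = - 39 \left(2 \left(-1\right)^{3} - 50\right) = - 39 \left(2 \left(-1\right) - 50\right) = - 39 \left(-2 - 50\right) = \left(-39\right) \left(-52\right) = 2028$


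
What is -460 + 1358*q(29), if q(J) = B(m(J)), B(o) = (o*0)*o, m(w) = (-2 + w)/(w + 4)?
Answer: -460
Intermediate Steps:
m(w) = (-2 + w)/(4 + w)
B(o) = 0 (B(o) = 0*o = 0)
q(J) = 0
-460 + 1358*q(29) = -460 + 1358*0 = -460 + 0 = -460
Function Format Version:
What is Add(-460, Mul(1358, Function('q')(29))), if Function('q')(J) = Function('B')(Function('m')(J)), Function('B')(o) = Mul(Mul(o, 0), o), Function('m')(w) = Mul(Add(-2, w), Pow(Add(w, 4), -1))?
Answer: -460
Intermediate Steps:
Function('m')(w) = Mul(Pow(Add(4, w), -1), Add(-2, w)) (Function('m')(w) = Mul(Add(-2, w), Pow(Add(4, w), -1)) = Mul(Pow(Add(4, w), -1), Add(-2, w)))
Function('B')(o) = 0 (Function('B')(o) = Mul(0, o) = 0)
Function('q')(J) = 0
Add(-460, Mul(1358, Function('q')(29))) = Add(-460, Mul(1358, 0)) = Add(-460, 0) = -460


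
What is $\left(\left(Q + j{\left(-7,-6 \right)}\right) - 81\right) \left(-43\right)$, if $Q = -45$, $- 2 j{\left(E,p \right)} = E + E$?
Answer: $5117$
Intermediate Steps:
$j{\left(E,p \right)} = - E$ ($j{\left(E,p \right)} = - \frac{E + E}{2} = - \frac{2 E}{2} = - E$)
$\left(\left(Q + j{\left(-7,-6 \right)}\right) - 81\right) \left(-43\right) = \left(\left(-45 - -7\right) - 81\right) \left(-43\right) = \left(\left(-45 + 7\right) - 81\right) \left(-43\right) = \left(-38 - 81\right) \left(-43\right) = \left(-119\right) \left(-43\right) = 5117$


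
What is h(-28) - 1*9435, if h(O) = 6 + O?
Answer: -9457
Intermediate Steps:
h(-28) - 1*9435 = (6 - 28) - 1*9435 = -22 - 9435 = -9457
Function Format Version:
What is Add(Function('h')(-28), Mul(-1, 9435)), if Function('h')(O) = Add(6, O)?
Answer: -9457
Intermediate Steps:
Add(Function('h')(-28), Mul(-1, 9435)) = Add(Add(6, -28), Mul(-1, 9435)) = Add(-22, -9435) = -9457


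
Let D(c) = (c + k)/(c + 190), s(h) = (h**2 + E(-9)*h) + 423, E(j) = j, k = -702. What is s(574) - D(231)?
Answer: 136713064/421 ≈ 3.2473e+5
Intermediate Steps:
s(h) = 423 + h**2 - 9*h (s(h) = (h**2 - 9*h) + 423 = 423 + h**2 - 9*h)
D(c) = (-702 + c)/(190 + c) (D(c) = (c - 702)/(c + 190) = (-702 + c)/(190 + c))
s(574) - D(231) = (423 + 574**2 - 9*574) - (-702 + 231)/(190 + 231) = (423 + 329476 - 5166) - (-471)/421 = 324733 - (-471)/421 = 324733 - 1*(-471/421) = 324733 + 471/421 = 136713064/421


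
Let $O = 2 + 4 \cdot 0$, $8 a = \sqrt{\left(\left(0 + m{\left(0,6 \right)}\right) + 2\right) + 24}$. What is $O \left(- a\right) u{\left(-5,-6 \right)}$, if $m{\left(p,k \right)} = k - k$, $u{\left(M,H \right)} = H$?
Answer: $\frac{3 \sqrt{26}}{2} \approx 7.6485$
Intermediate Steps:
$m{\left(p,k \right)} = 0$
$a = \frac{\sqrt{26}}{8}$ ($a = \frac{\sqrt{\left(\left(0 + 0\right) + 2\right) + 24}}{8} = \frac{\sqrt{\left(0 + 2\right) + 24}}{8} = \frac{\sqrt{2 + 24}}{8} = \frac{\sqrt{26}}{8} \approx 0.63738$)
$O = 2$ ($O = 2 + 0 = 2$)
$O \left(- a\right) u{\left(-5,-6 \right)} = 2 \left(- \frac{\sqrt{26}}{8}\right) \left(-6\right) = - \frac{\sqrt{26}}{4} \left(-6\right) = \frac{3 \sqrt{26}}{2}$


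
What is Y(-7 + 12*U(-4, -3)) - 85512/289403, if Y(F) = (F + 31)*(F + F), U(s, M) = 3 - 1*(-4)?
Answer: 4813265184/289403 ≈ 16632.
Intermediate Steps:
U(s, M) = 7 (U(s, M) = 3 + 4 = 7)
Y(F) = 2*F*(31 + F) (Y(F) = (31 + F)*(2*F) = 2*F*(31 + F))
Y(-7 + 12*U(-4, -3)) - 85512/289403 = 2*(-7 + 12*7)*(31 + (-7 + 12*7)) - 85512/289403 = 2*(-7 + 84)*(31 + (-7 + 84)) - 85512/289403 = 2*77*(31 + 77) - 1*85512/289403 = 2*77*108 - 85512/289403 = 16632 - 85512/289403 = 4813265184/289403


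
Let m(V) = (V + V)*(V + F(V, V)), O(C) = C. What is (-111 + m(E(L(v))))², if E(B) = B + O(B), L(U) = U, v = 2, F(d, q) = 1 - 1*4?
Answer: 10609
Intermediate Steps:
F(d, q) = -3 (F(d, q) = 1 - 4 = -3)
E(B) = 2*B (E(B) = B + B = 2*B)
m(V) = 2*V*(-3 + V) (m(V) = (V + V)*(V - 3) = (2*V)*(-3 + V) = 2*V*(-3 + V))
(-111 + m(E(L(v))))² = (-111 + 2*(2*2)*(-3 + 2*2))² = (-111 + 2*4*(-3 + 4))² = (-111 + 2*4*1)² = (-111 + 8)² = (-103)² = 10609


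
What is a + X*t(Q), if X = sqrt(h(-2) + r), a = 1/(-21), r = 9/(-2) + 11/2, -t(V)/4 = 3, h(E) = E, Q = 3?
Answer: -1/21 - 12*I ≈ -0.047619 - 12.0*I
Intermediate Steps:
t(V) = -12 (t(V) = -4*3 = -12)
r = 1 (r = 9*(-1/2) + 11*(1/2) = -9/2 + 11/2 = 1)
a = -1/21 ≈ -0.047619
X = I (X = sqrt(-2 + 1) = sqrt(-1) = I ≈ 1.0*I)
a + X*t(Q) = -1/21 + I*(-12) = -1/21 - 12*I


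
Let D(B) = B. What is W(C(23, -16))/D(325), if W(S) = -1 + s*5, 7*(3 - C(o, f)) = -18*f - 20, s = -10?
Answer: -51/325 ≈ -0.15692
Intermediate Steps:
C(o, f) = 41/7 + 18*f/7 (C(o, f) = 3 - (-18*f - 20)/7 = 3 - (-20 - 18*f)/7 = 3 + (20/7 + 18*f/7) = 41/7 + 18*f/7)
W(S) = -51 (W(S) = -1 - 10*5 = -1 - 50 = -51)
W(C(23, -16))/D(325) = -51/325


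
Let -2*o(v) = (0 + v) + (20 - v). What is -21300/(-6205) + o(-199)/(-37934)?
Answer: 80805625/23538047 ≈ 3.4330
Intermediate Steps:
o(v) = -10 (o(v) = -((0 + v) + (20 - v))/2 = -(v + (20 - v))/2 = -½*20 = -10)
-21300/(-6205) + o(-199)/(-37934) = -21300/(-6205) - 10/(-37934) = -21300*(-1/6205) - 10*(-1/37934) = 4260/1241 + 5/18967 = 80805625/23538047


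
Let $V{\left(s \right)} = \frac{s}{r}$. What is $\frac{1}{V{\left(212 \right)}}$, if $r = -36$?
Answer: $- \frac{9}{53} \approx -0.16981$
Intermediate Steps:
$V{\left(s \right)} = - \frac{s}{36}$ ($V{\left(s \right)} = \frac{s}{-36} = s \left(- \frac{1}{36}\right) = - \frac{s}{36}$)
$\frac{1}{V{\left(212 \right)}} = \frac{1}{\left(- \frac{1}{36}\right) 212} = \frac{1}{- \frac{53}{9}} = - \frac{9}{53}$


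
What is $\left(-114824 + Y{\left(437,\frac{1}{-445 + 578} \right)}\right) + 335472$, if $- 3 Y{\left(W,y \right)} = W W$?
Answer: $\frac{470975}{3} \approx 1.5699 \cdot 10^{5}$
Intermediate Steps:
$Y{\left(W,y \right)} = - \frac{W^{2}}{3}$ ($Y{\left(W,y \right)} = - \frac{W W}{3} = - \frac{W^{2}}{3}$)
$\left(-114824 + Y{\left(437,\frac{1}{-445 + 578} \right)}\right) + 335472 = \left(-114824 - \frac{437^{2}}{3}\right) + 335472 = \left(-114824 - \frac{190969}{3}\right) + 335472 = - \frac{535441}{3} + 335472 = \frac{470975}{3}$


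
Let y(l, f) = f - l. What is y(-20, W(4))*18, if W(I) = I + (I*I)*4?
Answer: 1584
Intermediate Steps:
W(I) = I + 4*I² (W(I) = I + I²*4 = I + 4*I²)
y(-20, W(4))*18 = (4*(1 + 4*4) - 1*(-20))*18 = (4*(1 + 16) + 20)*18 = (4*17 + 20)*18 = (68 + 20)*18 = 88*18 = 1584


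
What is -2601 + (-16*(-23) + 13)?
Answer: -2220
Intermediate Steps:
-2601 + (-16*(-23) + 13) = -2601 + (368 + 13) = -2601 + 381 = -2220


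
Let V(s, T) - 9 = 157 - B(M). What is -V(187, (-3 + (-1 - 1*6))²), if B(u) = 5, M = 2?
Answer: -161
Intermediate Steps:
V(s, T) = 161 (V(s, T) = 9 + (157 - 1*5) = 9 + (157 - 5) = 9 + 152 = 161)
-V(187, (-3 + (-1 - 1*6))²) = -1*161 = -161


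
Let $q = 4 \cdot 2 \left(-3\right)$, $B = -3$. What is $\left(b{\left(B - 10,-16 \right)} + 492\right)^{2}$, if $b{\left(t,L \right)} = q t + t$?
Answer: $625681$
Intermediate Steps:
$q = -24$ ($q = 8 \left(-3\right) = -24$)
$b{\left(t,L \right)} = - 23 t$ ($b{\left(t,L \right)} = - 24 t + t = - 23 t$)
$\left(b{\left(B - 10,-16 \right)} + 492\right)^{2} = \left(- 23 \left(-3 - 10\right) + 492\right)^{2} = \left(\left(-23\right) \left(-13\right) + 492\right)^{2} = \left(299 + 492\right)^{2} = 791^{2} = 625681$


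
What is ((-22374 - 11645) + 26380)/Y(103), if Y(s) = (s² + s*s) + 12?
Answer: -7639/21230 ≈ -0.35982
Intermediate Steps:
Y(s) = 12 + 2*s² (Y(s) = (s² + s²) + 12 = 2*s² + 12 = 12 + 2*s²)
((-22374 - 11645) + 26380)/Y(103) = ((-22374 - 11645) + 26380)/(12 + 2*103²) = (-34019 + 26380)/(12 + 2*10609) = -7639/(12 + 21218) = -7639/21230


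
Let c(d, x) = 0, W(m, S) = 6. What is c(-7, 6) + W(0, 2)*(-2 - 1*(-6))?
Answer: 24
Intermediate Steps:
c(-7, 6) + W(0, 2)*(-2 - 1*(-6)) = 0 + 6*(-2 - 1*(-6)) = 0 + 6*(-2 + 6) = 0 + 6*4 = 0 + 24 = 24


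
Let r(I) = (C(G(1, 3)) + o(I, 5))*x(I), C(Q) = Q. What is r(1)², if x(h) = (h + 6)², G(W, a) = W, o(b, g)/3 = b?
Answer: 38416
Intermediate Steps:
o(b, g) = 3*b
x(h) = (6 + h)²
r(I) = (6 + I)²*(1 + 3*I) (r(I) = (1 + 3*I)*(6 + I)² = (6 + I)²*(1 + 3*I))
r(1)² = ((6 + 1)²*(1 + 3*1))² = (7²*(1 + 3))² = (49*4)² = 196² = 38416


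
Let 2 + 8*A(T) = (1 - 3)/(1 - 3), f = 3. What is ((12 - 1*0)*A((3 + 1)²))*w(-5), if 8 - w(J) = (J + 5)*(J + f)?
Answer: -12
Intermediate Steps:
A(T) = -⅛ (A(T) = -¼ + ((1 - 3)/(1 - 3))/8 = -¼ + (-2/(-2))/8 = -¼ + (-2*(-½))/8 = -¼ + (⅛)*1 = -¼ + ⅛ = -⅛)
w(J) = 8 - (3 + J)*(5 + J) (w(J) = 8 - (J + 5)*(J + 3) = 8 - (5 + J)*(3 + J) = 8 - (3 + J)*(5 + J))
((12 - 1*0)*A((3 + 1)²))*w(-5) = ((12 - 1*0)*(-⅛))*(-7 - 1*(-5)² - 8*(-5)) = ((12 + 0)*(-⅛))*(-7 - 1*25 + 40) = (12*(-⅛))*(-7 - 25 + 40) = -3/2*8 = -12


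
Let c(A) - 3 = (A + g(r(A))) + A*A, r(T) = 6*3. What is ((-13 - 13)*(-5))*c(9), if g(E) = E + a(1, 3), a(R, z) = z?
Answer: 14820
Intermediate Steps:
r(T) = 18
g(E) = 3 + E (g(E) = E + 3 = 3 + E)
c(A) = 24 + A + A² (c(A) = 3 + ((A + (3 + 18)) + A*A) = 3 + ((A + 21) + A²) = 3 + ((21 + A) + A²) = 3 + (21 + A + A²) = 24 + A + A²)
((-13 - 13)*(-5))*c(9) = ((-13 - 13)*(-5))*(24 + 9 + 9²) = (-26*(-5))*(24 + 9 + 81) = 130*114 = 14820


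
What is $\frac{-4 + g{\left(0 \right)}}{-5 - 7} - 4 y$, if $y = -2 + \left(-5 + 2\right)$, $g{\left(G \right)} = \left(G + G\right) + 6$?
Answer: $\frac{119}{6} \approx 19.833$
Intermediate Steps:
$g{\left(G \right)} = 6 + 2 G$ ($g{\left(G \right)} = 2 G + 6 = 6 + 2 G$)
$y = -5$ ($y = -2 - 3 = -5$)
$\frac{-4 + g{\left(0 \right)}}{-5 - 7} - 4 y = \frac{-4 + \left(6 + 2 \cdot 0\right)}{-5 - 7} - -20 = \frac{-4 + \left(6 + 0\right)}{-12} + 20 = \left(-4 + 6\right) \left(- \frac{1}{12}\right) + 20 = 2 \left(- \frac{1}{12}\right) + 20 = - \frac{1}{6} + 20 = \frac{119}{6}$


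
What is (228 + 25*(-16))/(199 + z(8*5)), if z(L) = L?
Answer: -172/239 ≈ -0.71967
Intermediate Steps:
(228 + 25*(-16))/(199 + z(8*5)) = (228 + 25*(-16))/(199 + 8*5) = (228 - 400)/(199 + 40) = -172/239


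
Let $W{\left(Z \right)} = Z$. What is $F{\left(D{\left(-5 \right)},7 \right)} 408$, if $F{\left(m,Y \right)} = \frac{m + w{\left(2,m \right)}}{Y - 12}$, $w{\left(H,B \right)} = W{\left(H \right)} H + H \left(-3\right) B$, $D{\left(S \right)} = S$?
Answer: $- \frac{11832}{5} \approx -2366.4$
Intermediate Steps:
$w{\left(H,B \right)} = H^{2} - 3 B H$ ($w{\left(H,B \right)} = H H + H \left(-3\right) B = H^{2} + - 3 H B = H^{2} - 3 B H$)
$F{\left(m,Y \right)} = \frac{4 - 5 m}{-12 + Y}$ ($F{\left(m,Y \right)} = \frac{m + 2 \left(2 - 3 m\right)}{Y - 12} = \frac{m - \left(-4 + 6 m\right)}{-12 + Y} = \frac{4 - 5 m}{-12 + Y}$)
$F{\left(D{\left(-5 \right)},7 \right)} 408 = \frac{4 - -25}{-12 + 7} \cdot 408 = \frac{4 + 25}{-5} \cdot 408 = \left(- \frac{1}{5}\right) 29 \cdot 408 = \left(- \frac{29}{5}\right) 408 = - \frac{11832}{5}$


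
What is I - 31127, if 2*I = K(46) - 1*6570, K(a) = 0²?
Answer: -34412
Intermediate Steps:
K(a) = 0
I = -3285 (I = (0 - 1*6570)/2 = (0 - 6570)/2 = (½)*(-6570) = -3285)
I - 31127 = -3285 - 31127 = -34412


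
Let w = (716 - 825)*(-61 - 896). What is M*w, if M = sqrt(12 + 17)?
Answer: 104313*sqrt(29) ≈ 5.6174e+5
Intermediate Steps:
w = 104313 (w = -109*(-957) = 104313)
M = sqrt(29) ≈ 5.3852
M*w = sqrt(29)*104313 = 104313*sqrt(29)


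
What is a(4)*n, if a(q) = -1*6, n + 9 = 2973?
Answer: -17784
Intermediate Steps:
n = 2964 (n = -9 + 2973 = 2964)
a(q) = -6
a(4)*n = -6*2964 = -17784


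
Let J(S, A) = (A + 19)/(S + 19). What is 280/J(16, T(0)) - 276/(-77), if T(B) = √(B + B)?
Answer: 759844/1463 ≈ 519.37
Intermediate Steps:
T(B) = √2*√B (T(B) = √(2*B) = √2*√B)
J(S, A) = (19 + A)/(19 + S)
280/J(16, T(0)) - 276/(-77) = 280/(((19 + √2*√0)/(19 + 16))) - 276/(-77) = 280/(((19 + √2*0)/35)) - 276*(-1/77) = 280/(((19 + 0)/35)) + 276/77 = 280/(((1/35)*19)) + 276/77 = 280/(19/35) + 276/77 = 280*(35/19) + 276/77 = 9800/19 + 276/77 = 759844/1463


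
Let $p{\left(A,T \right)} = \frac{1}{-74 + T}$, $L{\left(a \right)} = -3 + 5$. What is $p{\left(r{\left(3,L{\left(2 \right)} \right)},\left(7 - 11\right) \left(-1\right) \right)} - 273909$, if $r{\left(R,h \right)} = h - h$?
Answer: $- \frac{19173631}{70} \approx -2.7391 \cdot 10^{5}$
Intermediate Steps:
$L{\left(a \right)} = 2$
$r{\left(R,h \right)} = 0$
$p{\left(r{\left(3,L{\left(2 \right)} \right)},\left(7 - 11\right) \left(-1\right) \right)} - 273909 = \frac{1}{-74 + \left(7 - 11\right) \left(-1\right)} - 273909 = \frac{1}{-74 - -4} - 273909 = \frac{1}{-74 + 4} - 273909 = \frac{1}{-70} - 273909 = - \frac{1}{70} - 273909 = - \frac{19173631}{70}$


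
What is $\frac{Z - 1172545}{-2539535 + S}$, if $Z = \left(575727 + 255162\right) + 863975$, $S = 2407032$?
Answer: $- \frac{74617}{18929} \approx -3.9419$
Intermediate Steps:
$Z = 1694864$ ($Z = 830889 + 863975 = 1694864$)
$\frac{Z - 1172545}{-2539535 + S} = \frac{1694864 - 1172545}{-2539535 + 2407032} = \frac{522319}{-132503} = 522319 \left(- \frac{1}{132503}\right) = - \frac{74617}{18929}$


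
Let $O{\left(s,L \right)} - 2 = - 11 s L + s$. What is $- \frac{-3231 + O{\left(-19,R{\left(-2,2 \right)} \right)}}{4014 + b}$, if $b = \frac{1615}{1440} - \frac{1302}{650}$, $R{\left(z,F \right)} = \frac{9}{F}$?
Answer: $\frac{215982000}{375627887} \approx 0.57499$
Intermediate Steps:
$O{\left(s,L \right)} = 2 + s - 11 L s$ ($O{\left(s,L \right)} = 2 + \left(- 11 s L + s\right) = 2 - \left(- s + 11 L s\right) = 2 + s - 11 L s$)
$b = - \frac{82513}{93600}$ ($b = 1615 \cdot \frac{1}{1440} - \frac{651}{325} = \frac{323}{288} - \frac{651}{325} = - \frac{82513}{93600} \approx -0.88155$)
$- \frac{-3231 + O{\left(-19,R{\left(-2,2 \right)} \right)}}{4014 + b} = - \frac{-3231 - \left(17 + 11 \cdot \frac{9}{2} \left(-19\right)\right)}{4014 - \frac{82513}{93600}} = - \frac{-3231 - \left(17 + 11 \cdot 9 \cdot \frac{1}{2} \left(-19\right)\right)}{\frac{375627887}{93600}} = - \frac{\left(-3231 - \left(17 - \frac{1881}{2}\right)\right) 93600}{375627887} = - \frac{\left(-3231 + \left(2 - 19 + \frac{1881}{2}\right)\right) 93600}{375627887} = - \frac{\left(-3231 + \frac{1847}{2}\right) 93600}{375627887} = - \frac{\left(-4615\right) 93600}{2 \cdot 375627887} = \left(-1\right) \left(- \frac{215982000}{375627887}\right) = \frac{215982000}{375627887}$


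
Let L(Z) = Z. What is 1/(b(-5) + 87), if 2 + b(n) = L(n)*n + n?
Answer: 1/105 ≈ 0.0095238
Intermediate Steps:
b(n) = -2 + n + n**2 (b(n) = -2 + (n*n + n) = -2 + (n**2 + n) = -2 + (n + n**2) = -2 + n + n**2)
1/(b(-5) + 87) = 1/((-2 - 5 + (-5)**2) + 87) = 1/((-2 - 5 + 25) + 87) = 1/(18 + 87) = 1/105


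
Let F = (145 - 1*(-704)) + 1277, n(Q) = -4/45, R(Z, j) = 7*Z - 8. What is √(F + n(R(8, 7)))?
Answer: √478330/15 ≈ 46.108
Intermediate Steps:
R(Z, j) = -8 + 7*Z
n(Q) = -4/45 (n(Q) = -4*1/45 = -4/45)
F = 2126 (F = (145 + 704) + 1277 = 849 + 1277 = 2126)
√(F + n(R(8, 7))) = √(2126 - 4/45) = √(95666/45) = √478330/15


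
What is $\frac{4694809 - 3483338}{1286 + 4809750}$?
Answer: $\frac{1211471}{4811036} \approx 0.25181$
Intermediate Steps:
$\frac{4694809 - 3483338}{1286 + 4809750} = \frac{1211471}{4811036}$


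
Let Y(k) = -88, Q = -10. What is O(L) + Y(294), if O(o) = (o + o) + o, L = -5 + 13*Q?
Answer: -493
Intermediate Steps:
L = -135 (L = -5 + 13*(-10) = -5 - 130 = -135)
O(o) = 3*o (O(o) = 2*o + o = 3*o)
O(L) + Y(294) = 3*(-135) - 88 = -405 - 88 = -493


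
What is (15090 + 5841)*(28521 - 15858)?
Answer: 265049253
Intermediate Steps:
(15090 + 5841)*(28521 - 15858) = 20931*12663 = 265049253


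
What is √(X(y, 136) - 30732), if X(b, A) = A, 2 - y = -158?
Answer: 2*I*√7649 ≈ 174.92*I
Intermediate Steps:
y = 160 (y = 2 - 1*(-158) = 2 + 158 = 160)
√(X(y, 136) - 30732) = √(136 - 30732) = √(-30596) = 2*I*√7649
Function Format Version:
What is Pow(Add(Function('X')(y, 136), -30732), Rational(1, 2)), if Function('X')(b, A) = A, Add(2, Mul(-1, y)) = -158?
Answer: Mul(2, I, Pow(7649, Rational(1, 2))) ≈ Mul(174.92, I)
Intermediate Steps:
y = 160 (y = Add(2, Mul(-1, -158)) = Add(2, 158) = 160)
Pow(Add(Function('X')(y, 136), -30732), Rational(1, 2)) = Pow(Add(136, -30732), Rational(1, 2)) = Pow(-30596, Rational(1, 2)) = Mul(2, I, Pow(7649, Rational(1, 2)))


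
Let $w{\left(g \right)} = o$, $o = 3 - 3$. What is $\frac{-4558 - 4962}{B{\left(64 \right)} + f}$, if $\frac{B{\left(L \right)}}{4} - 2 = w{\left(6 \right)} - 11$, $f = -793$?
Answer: $\frac{9520}{829} \approx 11.484$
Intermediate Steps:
$o = 0$ ($o = 3 - 3 = 0$)
$w{\left(g \right)} = 0$
$B{\left(L \right)} = -36$ ($B{\left(L \right)} = 8 + 4 \left(0 - 11\right) = 8 + 4 \left(-11\right) = 8 - 44 = -36$)
$\frac{-4558 - 4962}{B{\left(64 \right)} + f} = \frac{-4558 - 4962}{-36 - 793} = - \frac{9520}{-829} = \left(-9520\right) \left(- \frac{1}{829}\right) = \frac{9520}{829}$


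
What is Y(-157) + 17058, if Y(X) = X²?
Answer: 41707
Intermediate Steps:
Y(-157) + 17058 = (-157)² + 17058 = 24649 + 17058 = 41707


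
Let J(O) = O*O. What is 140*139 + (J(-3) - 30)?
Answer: 19439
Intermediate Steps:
J(O) = O²
140*139 + (J(-3) - 30) = 140*139 + ((-3)² - 30) = 19460 + (9 - 30) = 19460 - 21 = 19439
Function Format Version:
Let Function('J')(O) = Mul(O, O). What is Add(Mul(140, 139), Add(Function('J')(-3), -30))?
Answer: 19439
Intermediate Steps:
Function('J')(O) = Pow(O, 2)
Add(Mul(140, 139), Add(Function('J')(-3), -30)) = Add(Mul(140, 139), Add(Pow(-3, 2), -30)) = Add(19460, Add(9, -30)) = Add(19460, -21) = 19439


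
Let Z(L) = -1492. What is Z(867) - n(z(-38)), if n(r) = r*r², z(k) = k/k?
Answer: -1493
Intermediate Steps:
z(k) = 1
n(r) = r³
Z(867) - n(z(-38)) = -1492 - 1*1³ = -1492 - 1*1 = -1492 - 1 = -1493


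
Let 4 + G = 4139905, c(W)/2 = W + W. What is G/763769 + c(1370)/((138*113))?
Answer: 34371535157/5955106893 ≈ 5.7718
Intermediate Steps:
c(W) = 4*W (c(W) = 2*(W + W) = 2*(2*W) = 4*W)
G = 4139901 (G = -4 + 4139905 = 4139901)
G/763769 + c(1370)/((138*113)) = 4139901/763769 + (4*1370)/((138*113)) = 4139901*(1/763769) + 5480/15594 = 4139901/763769 + 5480*(1/15594) = 4139901/763769 + 2740/7797 = 34371535157/5955106893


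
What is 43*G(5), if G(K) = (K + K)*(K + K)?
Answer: 4300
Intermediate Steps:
G(K) = 4*K² (G(K) = (2*K)*(2*K) = 4*K²)
43*G(5) = 43*(4*5²) = 43*(4*25) = 43*100 = 4300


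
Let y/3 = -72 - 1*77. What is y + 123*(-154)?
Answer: -19389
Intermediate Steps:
y = -447 (y = 3*(-72 - 1*77) = 3*(-72 - 77) = 3*(-149) = -447)
y + 123*(-154) = -447 + 123*(-154) = -447 - 18942 = -19389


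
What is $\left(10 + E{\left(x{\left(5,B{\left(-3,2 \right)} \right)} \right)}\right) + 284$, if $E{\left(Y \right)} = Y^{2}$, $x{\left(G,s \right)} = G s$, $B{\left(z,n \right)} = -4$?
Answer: $694$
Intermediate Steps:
$\left(10 + E{\left(x{\left(5,B{\left(-3,2 \right)} \right)} \right)}\right) + 284 = \left(10 + \left(5 \left(-4\right)\right)^{2}\right) + 284 = \left(10 + \left(-20\right)^{2}\right) + 284 = \left(10 + 400\right) + 284 = 410 + 284 = 694$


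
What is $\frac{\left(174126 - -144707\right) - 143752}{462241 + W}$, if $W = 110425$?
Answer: $\frac{175081}{572666} \approx 0.30573$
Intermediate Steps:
$\frac{\left(174126 - -144707\right) - 143752}{462241 + W} = \frac{\left(174126 - -144707\right) - 143752}{462241 + 110425} = \frac{\left(174126 + 144707\right) - 143752}{572666} = \left(318833 - 143752\right) \frac{1}{572666} = 175081 \cdot \frac{1}{572666} = \frac{175081}{572666}$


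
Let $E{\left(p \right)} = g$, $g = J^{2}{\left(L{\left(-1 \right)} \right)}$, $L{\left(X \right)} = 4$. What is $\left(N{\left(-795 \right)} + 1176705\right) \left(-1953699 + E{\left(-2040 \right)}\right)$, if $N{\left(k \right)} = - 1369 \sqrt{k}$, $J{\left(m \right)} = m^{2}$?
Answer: $-2298626145315 + 2674263467 i \sqrt{795} \approx -2.2986 \cdot 10^{12} + 7.5403 \cdot 10^{10} i$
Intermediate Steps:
$g = 256$ ($g = \left(4^{2}\right)^{2} = 16^{2} = 256$)
$E{\left(p \right)} = 256$
$\left(N{\left(-795 \right)} + 1176705\right) \left(-1953699 + E{\left(-2040 \right)}\right) = \left(- 1369 \sqrt{-795} + 1176705\right) \left(-1953699 + 256\right) = \left(- 1369 i \sqrt{795} + 1176705\right) \left(-1953443\right) = \left(1176705 - 1369 i \sqrt{795}\right) \left(-1953443\right) = -2298626145315 + 2674263467 i \sqrt{795}$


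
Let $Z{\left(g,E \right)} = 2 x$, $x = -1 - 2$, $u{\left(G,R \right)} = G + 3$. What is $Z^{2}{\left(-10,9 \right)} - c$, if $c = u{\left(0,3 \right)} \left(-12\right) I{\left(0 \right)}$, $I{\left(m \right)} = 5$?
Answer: $216$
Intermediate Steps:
$u{\left(G,R \right)} = 3 + G$
$x = -3$
$Z{\left(g,E \right)} = -6$ ($Z{\left(g,E \right)} = 2 \left(-3\right) = -6$)
$c = -180$ ($c = \left(3 + 0\right) \left(-12\right) 5 = 3 \left(-12\right) 5 = \left(-36\right) 5 = -180$)
$Z^{2}{\left(-10,9 \right)} - c = \left(-6\right)^{2} - -180 = 36 + 180 = 216$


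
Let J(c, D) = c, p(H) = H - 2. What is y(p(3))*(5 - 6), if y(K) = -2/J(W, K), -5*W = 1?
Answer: -10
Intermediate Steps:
W = -⅕ (W = -⅕*1 = -⅕ ≈ -0.20000)
p(H) = -2 + H
y(K) = 10 (y(K) = -2/(-⅕) = -2*(-5) = 10)
y(p(3))*(5 - 6) = 10*(5 - 6) = 10*(-1) = -10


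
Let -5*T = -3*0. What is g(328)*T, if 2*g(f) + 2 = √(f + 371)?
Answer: 0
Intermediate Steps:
T = 0 (T = -(-3)*0/5 = -⅕*0 = 0)
g(f) = -1 + √(371 + f)/2 (g(f) = -1 + √(f + 371)/2 = -1 + √(371 + f)/2)
g(328)*T = (-1 + √(371 + 328)/2)*0 = (-1 + √699/2)*0 = 0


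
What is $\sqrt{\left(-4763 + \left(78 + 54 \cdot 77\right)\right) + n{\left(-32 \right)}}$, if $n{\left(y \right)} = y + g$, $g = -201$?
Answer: $2 i \sqrt{190} \approx 27.568 i$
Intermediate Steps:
$n{\left(y \right)} = -201 + y$ ($n{\left(y \right)} = y - 201 = -201 + y$)
$\sqrt{\left(-4763 + \left(78 + 54 \cdot 77\right)\right) + n{\left(-32 \right)}} = \sqrt{\left(-4763 + \left(78 + 54 \cdot 77\right)\right) - 233} = \sqrt{\left(-4763 + \left(78 + 4158\right)\right) - 233} = \sqrt{\left(-4763 + 4236\right) - 233} = \sqrt{-527 - 233} = \sqrt{-760} = 2 i \sqrt{190}$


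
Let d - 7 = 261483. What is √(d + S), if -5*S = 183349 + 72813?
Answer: 2*√1314110/5 ≈ 458.54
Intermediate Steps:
d = 261490 (d = 7 + 261483 = 261490)
S = -256162/5 (S = -(183349 + 72813)/5 = -⅕*256162 = -256162/5 ≈ -51232.)
√(d + S) = √(261490 - 256162/5) = √(1051288/5) = 2*√1314110/5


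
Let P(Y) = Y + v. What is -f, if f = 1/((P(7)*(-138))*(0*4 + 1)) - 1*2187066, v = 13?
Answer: 6036302161/2760 ≈ 2.1871e+6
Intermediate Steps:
P(Y) = 13 + Y (P(Y) = Y + 13 = 13 + Y)
f = -6036302161/2760 (f = 1/(((13 + 7)*(-138))*(0*4 + 1)) - 1*2187066 = 1/((20*(-138))*(0 + 1)) - 2187066 = 1/(-2760*1) - 2187066 = 1/(-2760) - 2187066 = -1/2760 - 2187066 = -6036302161/2760 ≈ -2.1871e+6)
-f = -1*(-6036302161/2760) = 6036302161/2760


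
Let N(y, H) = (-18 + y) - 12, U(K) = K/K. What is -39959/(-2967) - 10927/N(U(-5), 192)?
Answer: 33579220/86043 ≈ 390.26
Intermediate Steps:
U(K) = 1
N(y, H) = -30 + y
-39959/(-2967) - 10927/N(U(-5), 192) = -39959/(-2967) - 10927/(-30 + 1) = -39959*(-1/2967) - 10927/(-29) = 39959/2967 - 10927*(-1/29) = 39959/2967 + 10927/29 = 33579220/86043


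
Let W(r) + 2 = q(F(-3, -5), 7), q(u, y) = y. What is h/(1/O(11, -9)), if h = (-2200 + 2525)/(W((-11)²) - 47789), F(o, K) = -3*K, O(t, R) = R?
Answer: 975/15928 ≈ 0.061213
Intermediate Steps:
W(r) = 5 (W(r) = -2 + 7 = 5)
h = -325/47784 (h = (-2200 + 2525)/(5 - 47789) = 325/(-47784) = 325*(-1/47784) = -325/47784 ≈ -0.0068014)
h/(1/O(11, -9)) = -325/(47784*(1/(-9))) = -325/(47784*(-⅑)) = -325/47784*(-9) = 975/15928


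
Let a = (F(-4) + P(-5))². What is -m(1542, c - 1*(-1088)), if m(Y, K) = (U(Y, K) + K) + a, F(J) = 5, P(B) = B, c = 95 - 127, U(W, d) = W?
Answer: -2598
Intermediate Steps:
c = -32
a = 0 (a = (5 - 5)² = 0² = 0)
m(Y, K) = K + Y (m(Y, K) = (Y + K) + 0 = (K + Y) + 0 = K + Y)
-m(1542, c - 1*(-1088)) = -((-32 - 1*(-1088)) + 1542) = -((-32 + 1088) + 1542) = -(1056 + 1542) = -1*2598 = -2598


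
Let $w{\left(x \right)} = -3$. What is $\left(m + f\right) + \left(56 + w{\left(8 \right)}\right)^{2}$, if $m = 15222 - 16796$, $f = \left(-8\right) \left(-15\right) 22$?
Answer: $3875$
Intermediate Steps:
$f = 2640$ ($f = 120 \cdot 22 = 2640$)
$m = -1574$
$\left(m + f\right) + \left(56 + w{\left(8 \right)}\right)^{2} = \left(-1574 + 2640\right) + \left(56 - 3\right)^{2} = 1066 + 53^{2} = 1066 + 2809 = 3875$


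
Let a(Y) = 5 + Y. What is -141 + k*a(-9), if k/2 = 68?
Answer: -685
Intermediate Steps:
k = 136 (k = 2*68 = 136)
-141 + k*a(-9) = -141 + 136*(5 - 9) = -141 + 136*(-4) = -141 - 544 = -685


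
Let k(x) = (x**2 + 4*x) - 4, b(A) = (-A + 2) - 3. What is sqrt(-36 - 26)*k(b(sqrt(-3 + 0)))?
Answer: 2*sqrt(186) - 10*I*sqrt(62) ≈ 27.276 - 78.74*I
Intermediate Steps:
b(A) = -1 - A (b(A) = (2 - A) - 3 = -1 - A)
k(x) = -4 + x**2 + 4*x
sqrt(-36 - 26)*k(b(sqrt(-3 + 0))) = sqrt(-36 - 26)*(-4 + (-1 - sqrt(-3 + 0))**2 + 4*(-1 - sqrt(-3 + 0))) = sqrt(-62)*(-4 + (-1 - sqrt(-3))**2 + 4*(-1 - sqrt(-3))) = (I*sqrt(62))*(-4 + (-1 - I*sqrt(3))**2 + 4*(-1 - I*sqrt(3))) = (I*sqrt(62))*(-4 + (-1 - I*sqrt(3))**2 + (-4 - 4*I*sqrt(3))) = (I*sqrt(62))*(-8 + (-1 - I*sqrt(3))**2 - 4*I*sqrt(3)) = I*sqrt(62)*(-8 + (-1 - I*sqrt(3))**2 - 4*I*sqrt(3))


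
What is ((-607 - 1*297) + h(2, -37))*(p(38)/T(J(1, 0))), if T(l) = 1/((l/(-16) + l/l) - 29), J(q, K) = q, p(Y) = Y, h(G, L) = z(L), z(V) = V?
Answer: 8027671/8 ≈ 1.0035e+6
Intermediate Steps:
h(G, L) = L
T(l) = 1/(-28 - l/16) (T(l) = 1/((l*(-1/16) + 1) - 29) = 1/((-l/16 + 1) - 29) = 1/((1 - l/16) - 29) = 1/(-28 - l/16))
((-607 - 1*297) + h(2, -37))*(p(38)/T(J(1, 0))) = ((-607 - 1*297) - 37)*(38/((-16/(448 + 1)))) = ((-607 - 297) - 37)*(38/((-16/449))) = (-904 - 37)*(38/((-16*1/449))) = -35758/(-16/449) = -35758*(-449)/16 = -941*(-8531/8) = 8027671/8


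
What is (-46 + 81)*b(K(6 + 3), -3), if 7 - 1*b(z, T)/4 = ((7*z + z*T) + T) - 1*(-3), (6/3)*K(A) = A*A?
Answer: -21700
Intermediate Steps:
K(A) = A²/2 (K(A) = (A*A)/2 = A²/2)
b(z, T) = 16 - 28*z - 4*T - 4*T*z (b(z, T) = 28 - 4*(((7*z + z*T) + T) - 1*(-3)) = 28 - 4*(((7*z + T*z) + T) + 3) = 28 - 4*((T + 7*z + T*z) + 3) = 28 - 4*(3 + T + 7*z + T*z) = 28 + (-12 - 28*z - 4*T - 4*T*z) = 16 - 28*z - 4*T - 4*T*z)
(-46 + 81)*b(K(6 + 3), -3) = (-46 + 81)*(16 - 14*(6 + 3)² - 4*(-3) - 4*(-3)*(6 + 3)²/2) = 35*(16 - 14*9² + 12 - 4*(-3)*(½)*9²) = 35*(16 - 14*81 + 12 - 4*(-3)*(½)*81) = 35*(16 - 28*81/2 + 12 - 4*(-3)*81/2) = 35*(16 - 1134 + 12 + 486) = 35*(-620) = -21700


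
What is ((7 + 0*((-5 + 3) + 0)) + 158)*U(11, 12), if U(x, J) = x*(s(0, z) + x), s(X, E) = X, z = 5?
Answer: 19965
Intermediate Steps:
U(x, J) = x² (U(x, J) = x*(0 + x) = x*x = x²)
((7 + 0*((-5 + 3) + 0)) + 158)*U(11, 12) = ((7 + 0*((-5 + 3) + 0)) + 158)*11² = ((7 + 0*(-2 + 0)) + 158)*121 = ((7 + 0*(-2)) + 158)*121 = ((7 + 0) + 158)*121 = (7 + 158)*121 = 165*121 = 19965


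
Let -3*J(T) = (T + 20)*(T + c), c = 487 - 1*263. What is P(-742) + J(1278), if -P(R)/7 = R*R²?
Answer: 8576938652/3 ≈ 2.8590e+9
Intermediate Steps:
c = 224 (c = 487 - 263 = 224)
J(T) = -(20 + T)*(224 + T)/3 (J(T) = -(T + 20)*(T + 224)/3 = -(20 + T)*(224 + T)/3)
P(R) = -7*R³ (P(R) = -7*R*R² = -7*R³)
P(-742) + J(1278) = -7*(-742)³ + (-4480/3 - 244/3*1278 - ⅓*1278²) = -7*(-408518488) + (-4480/3 - 103944 - ⅓*1633284) = 2859629416 + (-4480/3 - 103944 - 544428) = 2859629416 - 1949596/3 = 8576938652/3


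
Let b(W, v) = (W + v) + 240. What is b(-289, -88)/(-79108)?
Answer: 137/79108 ≈ 0.0017318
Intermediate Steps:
b(W, v) = 240 + W + v
b(-289, -88)/(-79108) = (240 - 289 - 88)/(-79108) = -137*(-1/79108) = 137/79108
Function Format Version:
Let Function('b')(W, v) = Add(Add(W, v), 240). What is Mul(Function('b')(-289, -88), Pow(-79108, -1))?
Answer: Rational(137, 79108) ≈ 0.0017318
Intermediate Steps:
Function('b')(W, v) = Add(240, W, v)
Mul(Function('b')(-289, -88), Pow(-79108, -1)) = Mul(Add(240, -289, -88), Pow(-79108, -1)) = Mul(-137, Rational(-1, 79108)) = Rational(137, 79108)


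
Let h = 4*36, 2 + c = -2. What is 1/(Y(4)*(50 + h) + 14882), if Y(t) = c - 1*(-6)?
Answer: 1/15270 ≈ 6.5488e-5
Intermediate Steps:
c = -4 (c = -2 - 2 = -4)
Y(t) = 2 (Y(t) = -4 - 1*(-6) = -4 + 6 = 2)
h = 144
1/(Y(4)*(50 + h) + 14882) = 1/(2*(50 + 144) + 14882) = 1/(2*194 + 14882) = 1/(388 + 14882) = 1/15270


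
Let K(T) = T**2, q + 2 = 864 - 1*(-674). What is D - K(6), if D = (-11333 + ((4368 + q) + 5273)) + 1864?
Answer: 1672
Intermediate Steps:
q = 1536 (q = -2 + (864 - 1*(-674)) = -2 + (864 + 674) = -2 + 1538 = 1536)
D = 1708 (D = (-11333 + ((4368 + 1536) + 5273)) + 1864 = (-11333 + (5904 + 5273)) + 1864 = (-11333 + 11177) + 1864 = -156 + 1864 = 1708)
D - K(6) = 1708 - 1*6**2 = 1708 - 1*36 = 1708 - 36 = 1672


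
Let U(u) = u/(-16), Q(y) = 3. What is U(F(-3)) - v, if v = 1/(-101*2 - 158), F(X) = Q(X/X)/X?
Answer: 47/720 ≈ 0.065278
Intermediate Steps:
F(X) = 3/X
U(u) = -u/16 (U(u) = u*(-1/16) = -u/16)
v = -1/360 (v = 1/(-202 - 158) = 1/(-360) = -1/360 ≈ -0.0027778)
U(F(-3)) - v = -3/(16*(-3)) - 1*(-1/360) = -3*(-1)/(16*3) + 1/360 = -1/16*(-1) + 1/360 = 1/16 + 1/360 = 47/720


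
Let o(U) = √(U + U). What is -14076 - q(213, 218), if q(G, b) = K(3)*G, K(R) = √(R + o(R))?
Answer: -14076 - 213*√(3 + √6) ≈ -14573.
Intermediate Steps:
o(U) = √2*√U (o(U) = √(2*U) = √2*√U)
K(R) = √(R + √2*√R)
q(G, b) = G*√(3 + √6) (q(G, b) = √(3 + √2*√3)*G = √(3 + √6)*G = G*√(3 + √6))
-14076 - q(213, 218) = -14076 - 213*√(3 + √6)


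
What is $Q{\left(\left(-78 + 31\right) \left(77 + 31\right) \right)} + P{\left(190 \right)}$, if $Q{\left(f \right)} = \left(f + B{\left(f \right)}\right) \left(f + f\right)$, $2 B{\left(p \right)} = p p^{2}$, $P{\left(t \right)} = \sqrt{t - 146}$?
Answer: $663875264413728 + 2 \sqrt{11} \approx 6.6388 \cdot 10^{14}$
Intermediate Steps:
$P{\left(t \right)} = \sqrt{-146 + t}$
$B{\left(p \right)} = \frac{p^{3}}{2}$ ($B{\left(p \right)} = \frac{p p^{2}}{2} = \frac{p^{3}}{2}$)
$Q{\left(f \right)} = 2 f \left(f + \frac{f^{3}}{2}\right)$ ($Q{\left(f \right)} = \left(f + \frac{f^{3}}{2}\right) \left(f + f\right) = \left(f + \frac{f^{3}}{2}\right) 2 f = 2 f \left(f + \frac{f^{3}}{2}\right)$)
$Q{\left(\left(-78 + 31\right) \left(77 + 31\right) \right)} + P{\left(190 \right)} = \left(\left(-78 + 31\right) \left(77 + 31\right)\right)^{2} \left(2 + \left(\left(-78 + 31\right) \left(77 + 31\right)\right)^{2}\right) + \sqrt{-146 + 190} = \left(\left(-47\right) 108\right)^{2} \left(2 + \left(\left(-47\right) 108\right)^{2}\right) + \sqrt{44} = \left(-5076\right)^{2} \left(2 + \left(-5076\right)^{2}\right) + 2 \sqrt{11} = 25765776 \left(2 + 25765776\right) + 2 \sqrt{11} = 25765776 \cdot 25765778 + 2 \sqrt{11} = 663875264413728 + 2 \sqrt{11}$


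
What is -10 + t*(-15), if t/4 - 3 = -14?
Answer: 650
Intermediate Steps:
t = -44 (t = 12 + 4*(-14) = 12 - 56 = -44)
-10 + t*(-15) = -10 - 44*(-15) = -10 + 660 = 650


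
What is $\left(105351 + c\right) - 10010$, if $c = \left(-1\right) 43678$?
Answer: $51663$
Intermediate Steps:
$c = -43678$
$\left(105351 + c\right) - 10010 = \left(105351 - 43678\right) - 10010 = 61673 - 10010 = 51663$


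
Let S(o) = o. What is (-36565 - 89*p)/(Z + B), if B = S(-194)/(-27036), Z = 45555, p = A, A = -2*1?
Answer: -37836882/47370199 ≈ -0.79875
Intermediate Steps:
A = -2
p = -2
B = 97/13518 (B = -194/(-27036) = -194*(-1/27036) = 97/13518 ≈ 0.0071756)
(-36565 - 89*p)/(Z + B) = (-36565 - 89*(-2))/(45555 + 97/13518) = (-36565 + 178)/(615812587/13518) = -36387*13518/615812587 = -37836882/47370199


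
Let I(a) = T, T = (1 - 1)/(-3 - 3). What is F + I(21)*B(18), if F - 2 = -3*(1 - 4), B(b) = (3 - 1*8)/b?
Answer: 11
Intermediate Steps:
T = 0 (T = 0/(-6) = 0*(-1/6) = 0)
I(a) = 0
B(b) = -5/b (B(b) = (3 - 8)/b = -5/b)
F = 11 (F = 2 - 3*(1 - 4) = 2 - 3*(-3) = 2 + 9 = 11)
F + I(21)*B(18) = 11 + 0*(-5/18) = 11 + 0 = 11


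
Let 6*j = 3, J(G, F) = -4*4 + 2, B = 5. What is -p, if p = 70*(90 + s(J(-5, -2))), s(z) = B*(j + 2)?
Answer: -7175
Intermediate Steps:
J(G, F) = -14 (J(G, F) = -16 + 2 = -14)
j = ½ (j = (⅙)*3 = ½ ≈ 0.50000)
s(z) = 25/2 (s(z) = 5*(½ + 2) = 5*(5/2) = 25/2)
p = 7175 (p = 70*(90 + 25/2) = 70*(205/2) = 7175)
-p = -1*7175 = -7175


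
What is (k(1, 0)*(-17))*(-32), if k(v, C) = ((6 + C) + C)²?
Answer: 19584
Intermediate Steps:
k(v, C) = (6 + 2*C)²
(k(1, 0)*(-17))*(-32) = ((4*(3 + 0)²)*(-17))*(-32) = ((4*3²)*(-17))*(-32) = ((4*9)*(-17))*(-32) = (36*(-17))*(-32) = -612*(-32) = 19584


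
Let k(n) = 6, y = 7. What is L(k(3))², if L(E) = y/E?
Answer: 49/36 ≈ 1.3611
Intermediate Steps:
L(E) = 7/E
L(k(3))² = (7/6)² = 49/36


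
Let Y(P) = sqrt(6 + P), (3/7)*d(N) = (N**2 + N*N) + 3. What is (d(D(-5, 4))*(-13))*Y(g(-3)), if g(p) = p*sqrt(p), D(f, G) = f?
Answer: -4823*sqrt(6 - 3*I*sqrt(3))/3 ≈ -4243.9 + 1582.2*I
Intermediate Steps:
d(N) = 7 + 14*N**2/3 (d(N) = 7*((N**2 + N*N) + 3)/3 = 7*((N**2 + N**2) + 3)/3 = 7*(2*N**2 + 3)/3 = 7*(3 + 2*N**2)/3 = 7 + 14*N**2/3)
g(p) = p**(3/2)
(d(D(-5, 4))*(-13))*Y(g(-3)) = ((7 + (14/3)*(-5)**2)*(-13))*sqrt(6 + (-3)**(3/2)) = ((7 + (14/3)*25)*(-13))*sqrt(6 - 3*I*sqrt(3)) = ((7 + 350/3)*(-13))*sqrt(6 - 3*I*sqrt(3)) = ((371/3)*(-13))*sqrt(6 - 3*I*sqrt(3)) = -4823*sqrt(6 - 3*I*sqrt(3))/3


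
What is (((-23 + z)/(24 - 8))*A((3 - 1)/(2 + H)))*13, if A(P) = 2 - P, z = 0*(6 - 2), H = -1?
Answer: 0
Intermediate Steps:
z = 0 (z = 0*4 = 0)
(((-23 + z)/(24 - 8))*A((3 - 1)/(2 + H)))*13 = (((-23 + 0)/(24 - 8))*(2 - (3 - 1)/(2 - 1)))*13 = ((-23/16)*(2 - 2/1))*13 = ((-23*1/16)*(2 - 2))*13 = -23*(2 - 1*2)/16*13 = -23*(2 - 2)/16*13 = -23/16*0*13 = 0*13 = 0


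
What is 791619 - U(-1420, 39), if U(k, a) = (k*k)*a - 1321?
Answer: -77846660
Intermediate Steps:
U(k, a) = -1321 + a*k² (U(k, a) = k²*a - 1321 = a*k² - 1321 = -1321 + a*k²)
791619 - U(-1420, 39) = 791619 - (-1321 + 39*(-1420)²) = 791619 - (-1321 + 39*2016400) = 791619 - (-1321 + 78639600) = 791619 - 1*78638279 = 791619 - 78638279 = -77846660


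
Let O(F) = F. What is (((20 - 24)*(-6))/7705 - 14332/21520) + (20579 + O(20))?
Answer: 170772161841/8290580 ≈ 20598.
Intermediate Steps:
(((20 - 24)*(-6))/7705 - 14332/21520) + (20579 + O(20)) = (((20 - 24)*(-6))/7705 - 14332/21520) + (20579 + 20) = (-4*(-6)*(1/7705) - 14332*1/21520) + 20599 = (24*(1/7705) - 3583/5380) + 20599 = (24/7705 - 3583/5380) + 20599 = -5495579/8290580 + 20599 = 170772161841/8290580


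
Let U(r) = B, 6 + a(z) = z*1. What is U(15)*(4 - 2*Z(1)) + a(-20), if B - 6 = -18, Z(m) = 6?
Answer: 70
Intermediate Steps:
B = -12 (B = 6 - 18 = -12)
a(z) = -6 + z (a(z) = -6 + z*1 = -6 + z)
U(r) = -12
U(15)*(4 - 2*Z(1)) + a(-20) = -12*(4 - 2*6) + (-6 - 20) = -12*(4 - 12) - 26 = -12*(-8) - 26 = 96 - 26 = 70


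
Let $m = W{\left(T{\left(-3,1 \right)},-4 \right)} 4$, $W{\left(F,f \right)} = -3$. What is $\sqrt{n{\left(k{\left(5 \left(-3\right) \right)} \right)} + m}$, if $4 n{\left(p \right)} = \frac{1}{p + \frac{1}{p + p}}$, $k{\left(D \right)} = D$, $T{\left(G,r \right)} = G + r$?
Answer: $\frac{i \sqrt{9776778}}{902} \approx 3.4665 i$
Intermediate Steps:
$n{\left(p \right)} = \frac{1}{4 \left(p + \frac{1}{2 p}\right)}$ ($n{\left(p \right)} = \frac{1}{4 \left(p + \frac{1}{p + p}\right)} = \frac{1}{4 \left(p + \frac{1}{2 p}\right)}$)
$m = -12$ ($m = \left(-3\right) 4 = -12$)
$\sqrt{n{\left(k{\left(5 \left(-3\right) \right)} \right)} + m} = \sqrt{\frac{5 \left(-3\right)}{2 \left(1 + 2 \left(5 \left(-3\right)\right)^{2}\right)} - 12} = \sqrt{\frac{1}{2} \left(-15\right) \frac{1}{1 + 2 \left(-15\right)^{2}} - 12} = \sqrt{\frac{1}{2} \left(-15\right) \frac{1}{1 + 2 \cdot 225} - 12} = \sqrt{\frac{1}{2} \left(-15\right) \frac{1}{1 + 450} - 12} = \sqrt{\frac{1}{2} \left(-15\right) \frac{1}{451} - 12} = \sqrt{- \frac{15}{902} - 12} = \sqrt{- \frac{10839}{902}} = \frac{i \sqrt{9776778}}{902}$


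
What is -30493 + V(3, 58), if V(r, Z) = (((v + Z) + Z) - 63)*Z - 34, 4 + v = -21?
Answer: -28903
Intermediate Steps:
v = -25 (v = -4 - 21 = -25)
V(r, Z) = -34 + Z*(-88 + 2*Z) (V(r, Z) = (((-25 + Z) + Z) - 63)*Z - 34 = ((-25 + 2*Z) - 63)*Z - 34 = (-88 + 2*Z)*Z - 34 = Z*(-88 + 2*Z) - 34 = -34 + Z*(-88 + 2*Z))
-30493 + V(3, 58) = -30493 + (-34 - 88*58 + 2*58²) = -30493 + (-34 - 5104 + 2*3364) = -30493 + (-34 - 5104 + 6728) = -30493 + 1590 = -28903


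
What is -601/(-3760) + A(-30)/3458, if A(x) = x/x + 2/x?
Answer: 446093/2786160 ≈ 0.16011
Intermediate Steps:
A(x) = 1 + 2/x
-601/(-3760) + A(-30)/3458 = -601/(-3760) + ((2 - 30)/(-30))/3458 = -601*(-1/3760) - 1/30*(-28)*(1/3458) = 601/3760 + (14/15)*(1/3458) = 601/3760 + 1/3705 = 446093/2786160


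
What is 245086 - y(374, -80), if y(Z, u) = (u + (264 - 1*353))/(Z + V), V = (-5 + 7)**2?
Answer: 92642677/378 ≈ 2.4509e+5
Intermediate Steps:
V = 4 (V = 2**2 = 4)
y(Z, u) = (-89 + u)/(4 + Z) (y(Z, u) = (u + (264 - 1*353))/(Z + 4) = (u + (264 - 353))/(4 + Z) = (u - 89)/(4 + Z) = (-89 + u)/(4 + Z))
245086 - y(374, -80) = 245086 - (-89 - 80)/(4 + 374) = 245086 - (-169)/378 = 245086 - 1*(-169/378) = 245086 + 169/378 = 92642677/378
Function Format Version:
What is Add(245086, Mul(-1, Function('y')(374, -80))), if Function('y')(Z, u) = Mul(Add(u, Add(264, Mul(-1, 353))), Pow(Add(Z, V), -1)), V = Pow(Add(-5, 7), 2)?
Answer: Rational(92642677, 378) ≈ 2.4509e+5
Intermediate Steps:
V = 4 (V = Pow(2, 2) = 4)
Function('y')(Z, u) = Mul(Pow(Add(4, Z), -1), Add(-89, u)) (Function('y')(Z, u) = Mul(Add(u, Add(264, Mul(-1, 353))), Pow(Add(Z, 4), -1)) = Mul(Add(u, Add(264, -353)), Pow(Add(4, Z), -1)) = Mul(Add(u, -89), Pow(Add(4, Z), -1)) = Mul(Add(-89, u), Pow(Add(4, Z), -1)) = Mul(Pow(Add(4, Z), -1), Add(-89, u)))
Add(245086, Mul(-1, Function('y')(374, -80))) = Add(245086, Mul(-1, Mul(Pow(Add(4, 374), -1), Add(-89, -80)))) = Add(245086, Mul(-1, Mul(Pow(378, -1), -169))) = Add(245086, Mul(-1, Mul(Rational(1, 378), -169))) = Add(245086, Mul(-1, Rational(-169, 378))) = Add(245086, Rational(169, 378)) = Rational(92642677, 378)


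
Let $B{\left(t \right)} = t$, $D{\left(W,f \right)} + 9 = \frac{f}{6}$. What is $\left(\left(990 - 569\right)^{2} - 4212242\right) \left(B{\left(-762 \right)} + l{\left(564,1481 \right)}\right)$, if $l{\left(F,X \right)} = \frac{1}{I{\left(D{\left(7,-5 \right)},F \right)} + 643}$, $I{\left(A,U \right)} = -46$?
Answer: $\frac{1835574409913}{597} \approx 3.0747 \cdot 10^{9}$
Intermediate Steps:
$D{\left(W,f \right)} = -9 + \frac{f}{6}$
$l{\left(F,X \right)} = \frac{1}{597}$ ($l{\left(F,X \right)} = \frac{1}{-46 + 643} = \frac{1}{597}$)
$\left(\left(990 - 569\right)^{2} - 4212242\right) \left(B{\left(-762 \right)} + l{\left(564,1481 \right)}\right) = \left(\left(990 - 569\right)^{2} - 4212242\right) \left(-762 + \frac{1}{597}\right) = \left(421^{2} - 4212242\right) \left(- \frac{454913}{597}\right) = \left(177241 - 4212242\right) \left(- \frac{454913}{597}\right) = \left(-4035001\right) \left(- \frac{454913}{597}\right) = \frac{1835574409913}{597}$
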